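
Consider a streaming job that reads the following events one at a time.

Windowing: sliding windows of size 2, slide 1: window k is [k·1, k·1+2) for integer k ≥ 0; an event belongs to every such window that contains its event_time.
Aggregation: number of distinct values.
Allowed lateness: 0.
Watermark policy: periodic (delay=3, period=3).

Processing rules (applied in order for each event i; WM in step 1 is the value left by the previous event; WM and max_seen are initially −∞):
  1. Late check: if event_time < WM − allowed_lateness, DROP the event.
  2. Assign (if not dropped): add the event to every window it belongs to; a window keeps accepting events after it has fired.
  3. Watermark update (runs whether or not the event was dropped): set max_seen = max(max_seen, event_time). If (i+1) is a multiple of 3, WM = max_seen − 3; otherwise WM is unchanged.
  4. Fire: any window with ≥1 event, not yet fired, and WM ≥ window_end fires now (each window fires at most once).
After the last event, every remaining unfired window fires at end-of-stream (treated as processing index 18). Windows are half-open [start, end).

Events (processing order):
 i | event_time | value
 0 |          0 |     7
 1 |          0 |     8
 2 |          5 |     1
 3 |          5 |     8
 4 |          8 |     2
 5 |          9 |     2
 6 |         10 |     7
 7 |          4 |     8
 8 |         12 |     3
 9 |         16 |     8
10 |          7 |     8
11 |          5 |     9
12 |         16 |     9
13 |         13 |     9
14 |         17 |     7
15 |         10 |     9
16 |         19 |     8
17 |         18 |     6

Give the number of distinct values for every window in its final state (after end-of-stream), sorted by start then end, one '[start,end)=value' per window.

i=0 t=0 v=7: → [0,2); WM=−∞
i=1 t=0 v=8: → [0,2); WM=−∞
i=2 t=5 v=1: → [5,7),[4,6); WM=2; [0,2) fires=2
i=3 t=5 v=8: → [5,7),[4,6); WM=2
i=4 t=8 v=2: → [8,10),[7,9); WM=2
i=5 t=9 v=2: → [9,11),[8,10); WM=6; [4,6) fires=2
i=6 t=10 v=7: → [10,12),[9,11); WM=6
i=7 t=4 v=8: DROP (t<6-0); WM=6
i=8 t=12 v=3: → [12,14),[11,13); WM=9; [5,7) fires=2 [7,9) fires=1
i=9 t=16 v=8: → [16,18),[15,17); WM=9
i=10 t=7 v=8: DROP (t<9-0); WM=9
i=11 t=5 v=9: DROP (t<9-0); WM=13; [8,10) fires=1 [9,11) fires=2 [10,12) fires=1 [11,13) fires=1
i=12 t=16 v=9: → [16,18),[15,17); WM=13
i=13 t=13 v=9: → [13,15),[12,14); WM=13
i=14 t=17 v=7: → [17,19),[16,18); WM=14; [12,14) fires=2
i=15 t=10 v=9: DROP (t<14-0); WM=14
i=16 t=19 v=8: → [19,21),[18,20); WM=14
i=17 t=18 v=6: → [18,20),[17,19); WM=16; [13,15) fires=1

[0,2)=2 [4,6)=2 [5,7)=2 [7,9)=1 [8,10)=1 [9,11)=2 [10,12)=1 [11,13)=1 [12,14)=2 [13,15)=1 [15,17)=2 [16,18)=3 [17,19)=2 [18,20)=2 [19,21)=1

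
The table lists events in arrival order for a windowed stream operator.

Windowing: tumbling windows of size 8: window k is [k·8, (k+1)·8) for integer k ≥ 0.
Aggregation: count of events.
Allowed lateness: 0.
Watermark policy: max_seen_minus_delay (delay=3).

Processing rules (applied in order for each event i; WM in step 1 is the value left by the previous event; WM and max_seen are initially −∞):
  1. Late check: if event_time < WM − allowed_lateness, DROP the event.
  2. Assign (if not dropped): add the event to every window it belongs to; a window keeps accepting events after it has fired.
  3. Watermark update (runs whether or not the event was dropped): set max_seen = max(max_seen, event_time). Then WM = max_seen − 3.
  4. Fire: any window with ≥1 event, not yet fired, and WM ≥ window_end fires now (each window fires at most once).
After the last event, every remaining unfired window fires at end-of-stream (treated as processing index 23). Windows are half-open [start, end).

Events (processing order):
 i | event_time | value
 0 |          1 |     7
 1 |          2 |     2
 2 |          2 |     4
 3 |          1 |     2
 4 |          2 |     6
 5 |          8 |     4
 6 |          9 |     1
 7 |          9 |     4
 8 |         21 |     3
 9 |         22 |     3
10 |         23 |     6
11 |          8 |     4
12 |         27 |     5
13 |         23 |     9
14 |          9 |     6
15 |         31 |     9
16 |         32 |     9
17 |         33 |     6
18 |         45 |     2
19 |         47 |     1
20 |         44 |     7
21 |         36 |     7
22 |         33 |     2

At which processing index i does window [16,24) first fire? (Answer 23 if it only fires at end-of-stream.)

12

i=0 t=1 v=7: → [0,8); WM=-2
i=1 t=2 v=2: → [0,8); WM=-1
i=2 t=2 v=4: → [0,8); WM=-1
i=3 t=1 v=2: → [0,8); WM=-1
i=4 t=2 v=6: → [0,8); WM=-1
i=5 t=8 v=4: → [8,16); WM=5
i=6 t=9 v=1: → [8,16); WM=6
i=7 t=9 v=4: → [8,16); WM=6
i=8 t=21 v=3: → [16,24); WM=18; [0,8) fires=5 [8,16) fires=3
i=9 t=22 v=3: → [16,24); WM=19
i=10 t=23 v=6: → [16,24); WM=20
i=11 t=8 v=4: DROP (t<20-0); WM=20
i=12 t=27 v=5: → [24,32); WM=24; [16,24) fires=3
i=13 t=23 v=9: DROP (t<24-0); WM=24
i=14 t=9 v=6: DROP (t<24-0); WM=24
i=15 t=31 v=9: → [24,32); WM=28
i=16 t=32 v=9: → [32,40); WM=29
i=17 t=33 v=6: → [32,40); WM=30
i=18 t=45 v=2: → [40,48); WM=42; [24,32) fires=2 [32,40) fires=2
i=19 t=47 v=1: → [40,48); WM=44
i=20 t=44 v=7: → [40,48); WM=44
i=21 t=36 v=7: DROP (t<44-0); WM=44
i=22 t=33 v=2: DROP (t<44-0); WM=44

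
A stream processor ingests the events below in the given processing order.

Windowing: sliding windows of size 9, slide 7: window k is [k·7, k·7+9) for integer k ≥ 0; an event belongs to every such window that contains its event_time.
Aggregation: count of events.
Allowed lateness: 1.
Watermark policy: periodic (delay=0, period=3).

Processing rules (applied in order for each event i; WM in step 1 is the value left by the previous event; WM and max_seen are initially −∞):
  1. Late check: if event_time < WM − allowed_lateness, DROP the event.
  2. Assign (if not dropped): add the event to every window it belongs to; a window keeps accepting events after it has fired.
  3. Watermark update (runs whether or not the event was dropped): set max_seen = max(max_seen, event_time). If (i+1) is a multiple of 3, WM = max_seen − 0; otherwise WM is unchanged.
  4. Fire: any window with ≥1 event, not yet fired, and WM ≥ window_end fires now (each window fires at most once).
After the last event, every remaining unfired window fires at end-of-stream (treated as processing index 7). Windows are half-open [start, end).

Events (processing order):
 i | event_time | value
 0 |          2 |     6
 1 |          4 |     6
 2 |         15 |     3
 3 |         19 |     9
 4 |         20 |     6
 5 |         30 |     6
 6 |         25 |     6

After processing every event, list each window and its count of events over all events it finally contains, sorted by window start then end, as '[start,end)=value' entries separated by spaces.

i=0 t=2 v=6: → [0,9); WM=−∞
i=1 t=4 v=6: → [0,9); WM=−∞
i=2 t=15 v=3: → [14,23),[7,16); WM=15; [0,9) fires=2
i=3 t=19 v=9: → [14,23); WM=15
i=4 t=20 v=6: → [14,23); WM=15
i=5 t=30 v=6: → [28,37); WM=30; [7,16) fires=1 [14,23) fires=3
i=6 t=25 v=6: DROP (t<30-1); WM=30

[0,9)=2 [7,16)=1 [14,23)=3 [28,37)=1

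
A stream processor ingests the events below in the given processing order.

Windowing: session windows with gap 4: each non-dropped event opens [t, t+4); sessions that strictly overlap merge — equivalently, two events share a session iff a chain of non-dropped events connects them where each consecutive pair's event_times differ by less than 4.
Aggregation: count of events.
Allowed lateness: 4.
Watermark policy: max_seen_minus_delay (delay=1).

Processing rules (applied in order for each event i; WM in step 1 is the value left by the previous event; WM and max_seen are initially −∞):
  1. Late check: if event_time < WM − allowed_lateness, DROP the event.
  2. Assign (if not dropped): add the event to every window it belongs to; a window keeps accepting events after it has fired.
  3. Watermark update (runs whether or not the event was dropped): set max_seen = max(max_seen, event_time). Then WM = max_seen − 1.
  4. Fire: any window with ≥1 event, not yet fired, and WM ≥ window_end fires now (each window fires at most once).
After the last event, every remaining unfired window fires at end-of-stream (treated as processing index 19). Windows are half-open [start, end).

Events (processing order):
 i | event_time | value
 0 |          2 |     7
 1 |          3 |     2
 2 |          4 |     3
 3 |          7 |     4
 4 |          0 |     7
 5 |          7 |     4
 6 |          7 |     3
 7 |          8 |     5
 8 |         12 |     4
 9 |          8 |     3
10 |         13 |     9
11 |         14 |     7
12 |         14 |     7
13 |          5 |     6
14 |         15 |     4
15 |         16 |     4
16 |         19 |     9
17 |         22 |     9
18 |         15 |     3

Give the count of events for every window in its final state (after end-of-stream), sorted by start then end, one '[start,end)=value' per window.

i=0 t=2 v=7: → [2,6); WM=1
i=1 t=3 v=2: → [2,7); WM=2
i=2 t=4 v=3: → [2,8); WM=3
i=3 t=7 v=4: → [2,11); WM=6
i=4 t=0 v=7: DROP (t<6-4); WM=6
i=5 t=7 v=4: → [2,11); WM=6
i=6 t=7 v=3: → [2,11); WM=6
i=7 t=8 v=5: → [2,12); WM=7
i=8 t=12 v=4: → [12,16); WM=11
i=9 t=8 v=3: → [2,12); WM=11
i=10 t=13 v=9: → [12,17); WM=12
i=11 t=14 v=7: → [12,18); WM=13
i=12 t=14 v=7: → [12,18); WM=13
i=13 t=5 v=6: DROP (t<13-4); WM=13
i=14 t=15 v=4: → [12,19); WM=14
i=15 t=16 v=4: → [12,20); WM=15
i=16 t=19 v=9: → [12,23); WM=18
i=17 t=22 v=9: → [12,26); WM=21
i=18 t=15 v=3: DROP (t<21-4); WM=21

[2,12)=8 [12,26)=8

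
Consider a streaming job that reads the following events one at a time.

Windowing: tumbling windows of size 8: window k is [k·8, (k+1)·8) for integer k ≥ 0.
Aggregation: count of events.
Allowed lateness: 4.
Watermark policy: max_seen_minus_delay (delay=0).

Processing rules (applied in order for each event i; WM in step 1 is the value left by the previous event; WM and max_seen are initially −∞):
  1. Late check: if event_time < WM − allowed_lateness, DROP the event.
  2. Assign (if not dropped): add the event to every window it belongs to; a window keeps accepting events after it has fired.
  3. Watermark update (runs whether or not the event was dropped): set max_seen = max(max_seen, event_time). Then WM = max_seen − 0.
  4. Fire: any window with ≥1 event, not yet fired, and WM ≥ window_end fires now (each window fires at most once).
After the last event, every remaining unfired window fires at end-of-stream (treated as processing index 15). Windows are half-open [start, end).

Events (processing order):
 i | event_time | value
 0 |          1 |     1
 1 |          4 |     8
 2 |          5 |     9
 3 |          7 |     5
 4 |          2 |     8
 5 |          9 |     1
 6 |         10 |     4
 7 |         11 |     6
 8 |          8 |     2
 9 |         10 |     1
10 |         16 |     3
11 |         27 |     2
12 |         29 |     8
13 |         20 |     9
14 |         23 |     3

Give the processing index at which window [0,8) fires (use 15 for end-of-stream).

5

i=0 t=1 v=1: → [0,8); WM=1
i=1 t=4 v=8: → [0,8); WM=4
i=2 t=5 v=9: → [0,8); WM=5
i=3 t=7 v=5: → [0,8); WM=7
i=4 t=2 v=8: DROP (t<7-4); WM=7
i=5 t=9 v=1: → [8,16); WM=9; [0,8) fires=4
i=6 t=10 v=4: → [8,16); WM=10
i=7 t=11 v=6: → [8,16); WM=11
i=8 t=8 v=2: → [8,16); WM=11
i=9 t=10 v=1: → [8,16); WM=11
i=10 t=16 v=3: → [16,24); WM=16; [8,16) fires=5
i=11 t=27 v=2: → [24,32); WM=27; [16,24) fires=1
i=12 t=29 v=8: → [24,32); WM=29
i=13 t=20 v=9: DROP (t<29-4); WM=29
i=14 t=23 v=3: DROP (t<29-4); WM=29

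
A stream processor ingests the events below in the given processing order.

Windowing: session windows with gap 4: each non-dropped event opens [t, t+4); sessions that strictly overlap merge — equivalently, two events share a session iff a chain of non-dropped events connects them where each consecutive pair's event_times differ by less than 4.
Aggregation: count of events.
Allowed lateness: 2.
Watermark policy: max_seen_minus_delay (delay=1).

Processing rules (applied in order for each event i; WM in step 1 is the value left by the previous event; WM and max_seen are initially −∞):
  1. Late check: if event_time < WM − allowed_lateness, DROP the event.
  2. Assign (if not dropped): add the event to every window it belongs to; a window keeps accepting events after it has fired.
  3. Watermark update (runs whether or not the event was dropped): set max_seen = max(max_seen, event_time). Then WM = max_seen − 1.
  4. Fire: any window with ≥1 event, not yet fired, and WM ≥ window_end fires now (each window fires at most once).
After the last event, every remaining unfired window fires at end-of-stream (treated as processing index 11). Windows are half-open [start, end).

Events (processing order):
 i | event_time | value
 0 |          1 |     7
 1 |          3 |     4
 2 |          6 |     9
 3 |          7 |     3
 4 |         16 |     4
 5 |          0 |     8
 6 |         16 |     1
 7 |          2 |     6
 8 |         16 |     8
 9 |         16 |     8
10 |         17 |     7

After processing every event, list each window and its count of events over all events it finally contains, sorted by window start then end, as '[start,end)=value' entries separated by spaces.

[1,11)=4 [16,21)=5

i=0 t=1 v=7: → [1,5); WM=0
i=1 t=3 v=4: → [1,7); WM=2
i=2 t=6 v=9: → [1,10); WM=5
i=3 t=7 v=3: → [1,11); WM=6
i=4 t=16 v=4: → [16,20); WM=15
i=5 t=0 v=8: DROP (t<15-2); WM=15
i=6 t=16 v=1: → [16,20); WM=15
i=7 t=2 v=6: DROP (t<15-2); WM=15
i=8 t=16 v=8: → [16,20); WM=15
i=9 t=16 v=8: → [16,20); WM=15
i=10 t=17 v=7: → [16,21); WM=16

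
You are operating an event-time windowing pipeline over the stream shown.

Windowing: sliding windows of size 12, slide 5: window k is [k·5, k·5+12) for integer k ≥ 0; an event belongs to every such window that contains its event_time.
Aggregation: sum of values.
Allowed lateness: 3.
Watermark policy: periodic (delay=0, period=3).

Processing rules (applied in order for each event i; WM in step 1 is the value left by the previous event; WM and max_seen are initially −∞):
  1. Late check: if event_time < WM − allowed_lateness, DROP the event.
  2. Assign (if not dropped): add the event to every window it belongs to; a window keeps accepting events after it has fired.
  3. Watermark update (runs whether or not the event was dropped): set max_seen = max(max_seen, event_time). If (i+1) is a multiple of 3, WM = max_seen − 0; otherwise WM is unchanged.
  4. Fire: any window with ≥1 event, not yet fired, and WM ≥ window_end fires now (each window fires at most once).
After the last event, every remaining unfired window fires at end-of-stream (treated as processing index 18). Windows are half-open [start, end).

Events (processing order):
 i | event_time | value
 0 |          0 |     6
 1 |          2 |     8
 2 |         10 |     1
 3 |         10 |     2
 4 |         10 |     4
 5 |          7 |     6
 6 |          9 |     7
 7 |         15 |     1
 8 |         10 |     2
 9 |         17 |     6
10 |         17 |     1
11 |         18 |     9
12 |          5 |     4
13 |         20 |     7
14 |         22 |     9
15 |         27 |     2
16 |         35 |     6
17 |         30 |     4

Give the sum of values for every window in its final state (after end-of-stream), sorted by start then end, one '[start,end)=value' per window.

[0,12)=36 [5,17)=23 [10,22)=33 [15,27)=33 [20,32)=22 [25,37)=12 [30,42)=10 [35,47)=6

i=0 t=0 v=6: → [0,12); WM=−∞
i=1 t=2 v=8: → [0,12); WM=−∞
i=2 t=10 v=1: → [10,22),[5,17),[0,12); WM=10
i=3 t=10 v=2: → [10,22),[5,17),[0,12); WM=10
i=4 t=10 v=4: → [10,22),[5,17),[0,12); WM=10
i=5 t=7 v=6: → [5,17),[0,12); WM=10
i=6 t=9 v=7: → [5,17),[0,12); WM=10
i=7 t=15 v=1: → [15,27),[10,22),[5,17); WM=10
i=8 t=10 v=2: → [10,22),[5,17),[0,12); WM=15; [0,12) fires=36
i=9 t=17 v=6: → [15,27),[10,22); WM=15
i=10 t=17 v=1: → [15,27),[10,22); WM=15
i=11 t=18 v=9: → [15,27),[10,22); WM=18; [5,17) fires=23
i=12 t=5 v=4: DROP (t<18-3); WM=18
i=13 t=20 v=7: → [20,32),[15,27),[10,22); WM=18
i=14 t=22 v=9: → [20,32),[15,27); WM=22; [10,22) fires=33
i=15 t=27 v=2: → [25,37),[20,32); WM=22
i=16 t=35 v=6: → [35,47),[30,42),[25,37); WM=22
i=17 t=30 v=4: → [30,42),[25,37),[20,32); WM=35; [15,27) fires=33 [20,32) fires=22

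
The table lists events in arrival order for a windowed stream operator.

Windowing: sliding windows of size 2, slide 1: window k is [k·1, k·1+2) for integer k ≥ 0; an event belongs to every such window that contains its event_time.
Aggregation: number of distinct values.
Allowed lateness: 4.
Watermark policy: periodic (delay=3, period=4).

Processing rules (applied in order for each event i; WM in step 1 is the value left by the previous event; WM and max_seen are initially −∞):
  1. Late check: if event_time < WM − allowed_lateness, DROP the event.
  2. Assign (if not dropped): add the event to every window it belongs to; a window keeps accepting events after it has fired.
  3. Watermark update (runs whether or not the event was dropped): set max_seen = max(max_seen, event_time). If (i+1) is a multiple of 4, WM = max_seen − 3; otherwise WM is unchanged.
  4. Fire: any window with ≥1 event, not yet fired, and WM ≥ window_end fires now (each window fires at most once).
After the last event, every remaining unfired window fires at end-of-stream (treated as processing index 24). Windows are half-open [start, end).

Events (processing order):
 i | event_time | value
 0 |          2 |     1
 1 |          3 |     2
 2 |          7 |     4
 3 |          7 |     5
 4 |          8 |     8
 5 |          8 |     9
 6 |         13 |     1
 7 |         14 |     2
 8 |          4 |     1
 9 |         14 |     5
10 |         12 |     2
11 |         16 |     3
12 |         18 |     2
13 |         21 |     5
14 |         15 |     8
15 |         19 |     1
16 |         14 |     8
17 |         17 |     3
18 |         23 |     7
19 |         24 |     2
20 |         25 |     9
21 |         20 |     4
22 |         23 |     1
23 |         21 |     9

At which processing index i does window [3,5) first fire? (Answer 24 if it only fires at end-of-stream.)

7

i=0 t=2 v=1: → [2,4),[1,3); WM=−∞
i=1 t=3 v=2: → [3,5),[2,4); WM=−∞
i=2 t=7 v=4: → [7,9),[6,8); WM=−∞
i=3 t=7 v=5: → [7,9),[6,8); WM=4; [1,3) fires=1 [2,4) fires=2
i=4 t=8 v=8: → [8,10),[7,9); WM=4
i=5 t=8 v=9: → [8,10),[7,9); WM=4
i=6 t=13 v=1: → [13,15),[12,14); WM=4
i=7 t=14 v=2: → [14,16),[13,15); WM=11; [3,5) fires=1 [6,8) fires=2 [7,9) fires=4 [8,10) fires=2
i=8 t=4 v=1: DROP (t<11-4); WM=11
i=9 t=14 v=5: → [14,16),[13,15); WM=11
i=10 t=12 v=2: → [12,14),[11,13); WM=11
i=11 t=16 v=3: → [16,18),[15,17); WM=13; [11,13) fires=1
i=12 t=18 v=2: → [18,20),[17,19); WM=13
i=13 t=21 v=5: → [21,23),[20,22); WM=13
i=14 t=15 v=8: → [15,17),[14,16); WM=13
i=15 t=19 v=1: → [19,21),[18,20); WM=18; [12,14) fires=2 [13,15) fires=3 [14,16) fires=3 [15,17) fires=2 [16,18) fires=1
i=16 t=14 v=8: → [14,16),[13,15); WM=18
i=17 t=17 v=3: → [17,19),[16,18); WM=18
i=18 t=23 v=7: → [23,25),[22,24); WM=18
i=19 t=24 v=2: → [24,26),[23,25); WM=21; [17,19) fires=2 [18,20) fires=2 [19,21) fires=1
i=20 t=25 v=9: → [25,27),[24,26); WM=21
i=21 t=20 v=4: → [20,22),[19,21); WM=21
i=22 t=23 v=1: → [23,25),[22,24); WM=21
i=23 t=21 v=9: → [21,23),[20,22); WM=22; [20,22) fires=3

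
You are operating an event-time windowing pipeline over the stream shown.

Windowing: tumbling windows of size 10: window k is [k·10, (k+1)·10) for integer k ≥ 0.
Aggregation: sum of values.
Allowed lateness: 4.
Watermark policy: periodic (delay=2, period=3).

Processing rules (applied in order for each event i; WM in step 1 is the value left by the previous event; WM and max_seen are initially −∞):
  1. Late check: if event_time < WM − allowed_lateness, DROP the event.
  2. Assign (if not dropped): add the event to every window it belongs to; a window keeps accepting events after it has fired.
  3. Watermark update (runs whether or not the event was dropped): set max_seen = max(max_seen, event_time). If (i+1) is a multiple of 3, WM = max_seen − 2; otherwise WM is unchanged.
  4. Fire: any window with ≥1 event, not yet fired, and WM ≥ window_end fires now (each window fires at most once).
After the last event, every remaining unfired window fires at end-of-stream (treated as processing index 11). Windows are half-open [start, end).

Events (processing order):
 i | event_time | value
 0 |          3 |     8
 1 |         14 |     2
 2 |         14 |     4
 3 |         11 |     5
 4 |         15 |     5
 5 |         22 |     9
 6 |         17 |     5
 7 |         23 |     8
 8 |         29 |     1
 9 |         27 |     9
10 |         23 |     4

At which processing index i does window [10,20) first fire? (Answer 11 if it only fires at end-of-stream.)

5

i=0 t=3 v=8: → [0,10); WM=−∞
i=1 t=14 v=2: → [10,20); WM=−∞
i=2 t=14 v=4: → [10,20); WM=12; [0,10) fires=8
i=3 t=11 v=5: → [10,20); WM=12
i=4 t=15 v=5: → [10,20); WM=12
i=5 t=22 v=9: → [20,30); WM=20; [10,20) fires=16
i=6 t=17 v=5: → [10,20); WM=20
i=7 t=23 v=8: → [20,30); WM=20
i=8 t=29 v=1: → [20,30); WM=27
i=9 t=27 v=9: → [20,30); WM=27
i=10 t=23 v=4: → [20,30); WM=27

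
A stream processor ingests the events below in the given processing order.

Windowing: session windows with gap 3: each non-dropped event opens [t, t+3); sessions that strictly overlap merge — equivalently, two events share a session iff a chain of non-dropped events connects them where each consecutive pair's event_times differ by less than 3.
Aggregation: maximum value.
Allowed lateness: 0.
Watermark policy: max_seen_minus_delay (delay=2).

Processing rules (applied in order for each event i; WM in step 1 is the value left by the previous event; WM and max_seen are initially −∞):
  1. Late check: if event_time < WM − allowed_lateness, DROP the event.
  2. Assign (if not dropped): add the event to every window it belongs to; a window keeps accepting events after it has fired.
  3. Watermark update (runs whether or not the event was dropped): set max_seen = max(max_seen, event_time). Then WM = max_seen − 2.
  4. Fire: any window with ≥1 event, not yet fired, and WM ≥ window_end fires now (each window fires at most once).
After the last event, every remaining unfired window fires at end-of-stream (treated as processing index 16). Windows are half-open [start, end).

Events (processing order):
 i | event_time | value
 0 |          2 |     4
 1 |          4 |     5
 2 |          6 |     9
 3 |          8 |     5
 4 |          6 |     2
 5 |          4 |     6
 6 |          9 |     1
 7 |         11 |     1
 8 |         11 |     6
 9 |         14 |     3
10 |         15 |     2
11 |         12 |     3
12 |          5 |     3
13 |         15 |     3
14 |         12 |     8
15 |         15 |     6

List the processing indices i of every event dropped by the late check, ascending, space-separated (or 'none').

5 11 12 14

i=0 t=2 v=4: → [2,5); WM=0
i=1 t=4 v=5: → [2,7); WM=2
i=2 t=6 v=9: → [2,9); WM=4
i=3 t=8 v=5: → [2,11); WM=6
i=4 t=6 v=2: → [2,11); WM=6
i=5 t=4 v=6: DROP (t<6-0); WM=6
i=6 t=9 v=1: → [2,12); WM=7
i=7 t=11 v=1: → [2,14); WM=9
i=8 t=11 v=6: → [2,14); WM=9
i=9 t=14 v=3: → [14,17); WM=12
i=10 t=15 v=2: → [14,18); WM=13
i=11 t=12 v=3: DROP (t<13-0); WM=13
i=12 t=5 v=3: DROP (t<13-0); WM=13
i=13 t=15 v=3: → [14,18); WM=13
i=14 t=12 v=8: DROP (t<13-0); WM=13
i=15 t=15 v=6: → [14,18); WM=13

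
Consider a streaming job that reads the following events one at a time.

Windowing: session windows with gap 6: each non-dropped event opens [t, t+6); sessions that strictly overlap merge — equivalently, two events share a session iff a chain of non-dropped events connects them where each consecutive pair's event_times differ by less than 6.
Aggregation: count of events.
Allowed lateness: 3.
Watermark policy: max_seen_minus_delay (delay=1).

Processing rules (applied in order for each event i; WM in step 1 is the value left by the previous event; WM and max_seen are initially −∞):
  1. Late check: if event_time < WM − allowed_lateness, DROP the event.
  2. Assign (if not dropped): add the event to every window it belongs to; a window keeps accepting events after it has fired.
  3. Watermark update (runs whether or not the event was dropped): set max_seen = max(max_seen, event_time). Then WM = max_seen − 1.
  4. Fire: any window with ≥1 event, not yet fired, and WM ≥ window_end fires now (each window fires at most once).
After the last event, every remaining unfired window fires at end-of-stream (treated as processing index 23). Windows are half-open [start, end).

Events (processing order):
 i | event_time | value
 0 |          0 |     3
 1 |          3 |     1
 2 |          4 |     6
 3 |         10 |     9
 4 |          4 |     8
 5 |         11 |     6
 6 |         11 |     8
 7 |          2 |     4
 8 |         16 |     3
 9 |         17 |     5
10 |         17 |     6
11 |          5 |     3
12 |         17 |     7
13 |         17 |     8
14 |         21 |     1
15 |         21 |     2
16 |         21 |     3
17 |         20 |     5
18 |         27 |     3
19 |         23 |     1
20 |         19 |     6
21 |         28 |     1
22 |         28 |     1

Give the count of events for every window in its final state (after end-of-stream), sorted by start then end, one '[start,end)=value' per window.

i=0 t=0 v=3: → [0,6); WM=-1
i=1 t=3 v=1: → [0,9); WM=2
i=2 t=4 v=6: → [0,10); WM=3
i=3 t=10 v=9: → [10,16); WM=9
i=4 t=4 v=8: DROP (t<9-3); WM=9
i=5 t=11 v=6: → [10,17); WM=10
i=6 t=11 v=8: → [10,17); WM=10
i=7 t=2 v=4: DROP (t<10-3); WM=10
i=8 t=16 v=3: → [10,22); WM=15
i=9 t=17 v=5: → [10,23); WM=16
i=10 t=17 v=6: → [10,23); WM=16
i=11 t=5 v=3: DROP (t<16-3); WM=16
i=12 t=17 v=7: → [10,23); WM=16
i=13 t=17 v=8: → [10,23); WM=16
i=14 t=21 v=1: → [10,27); WM=20
i=15 t=21 v=2: → [10,27); WM=20
i=16 t=21 v=3: → [10,27); WM=20
i=17 t=20 v=5: → [10,27); WM=20
i=18 t=27 v=3: → [27,33); WM=26
i=19 t=23 v=1: → [10,33); WM=26
i=20 t=19 v=6: DROP (t<26-3); WM=26
i=21 t=28 v=1: → [10,34); WM=27
i=22 t=28 v=1: → [10,34); WM=27

[0,10)=3 [10,34)=16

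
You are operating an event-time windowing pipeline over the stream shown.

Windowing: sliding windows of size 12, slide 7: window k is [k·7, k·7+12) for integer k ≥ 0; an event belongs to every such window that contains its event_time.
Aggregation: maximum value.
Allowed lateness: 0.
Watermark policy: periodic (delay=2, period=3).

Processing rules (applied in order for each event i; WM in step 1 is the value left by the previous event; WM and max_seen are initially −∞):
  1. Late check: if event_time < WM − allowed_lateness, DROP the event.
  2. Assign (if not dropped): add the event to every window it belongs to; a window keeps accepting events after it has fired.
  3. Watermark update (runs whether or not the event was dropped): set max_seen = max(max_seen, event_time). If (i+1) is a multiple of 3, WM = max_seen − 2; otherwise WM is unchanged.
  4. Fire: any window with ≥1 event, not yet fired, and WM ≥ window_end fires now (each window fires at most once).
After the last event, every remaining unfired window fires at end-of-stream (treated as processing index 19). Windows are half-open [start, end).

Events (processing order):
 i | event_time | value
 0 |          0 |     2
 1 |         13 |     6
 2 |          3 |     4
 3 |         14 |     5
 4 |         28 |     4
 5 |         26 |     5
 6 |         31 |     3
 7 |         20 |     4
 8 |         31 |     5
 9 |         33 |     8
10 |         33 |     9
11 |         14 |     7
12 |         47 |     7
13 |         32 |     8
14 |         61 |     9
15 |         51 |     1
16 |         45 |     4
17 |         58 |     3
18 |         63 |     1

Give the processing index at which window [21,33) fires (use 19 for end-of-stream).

i=0 t=0 v=2: → [0,12); WM=−∞
i=1 t=13 v=6: → [7,19); WM=−∞
i=2 t=3 v=4: → [0,12); WM=11
i=3 t=14 v=5: → [14,26),[7,19); WM=11
i=4 t=28 v=4: → [28,40),[21,33); WM=11
i=5 t=26 v=5: → [21,33); WM=26; [0,12) fires=4 [7,19) fires=6 [14,26) fires=5
i=6 t=31 v=3: → [28,40),[21,33); WM=26
i=7 t=20 v=4: DROP (t<26-0); WM=26
i=8 t=31 v=5: → [28,40),[21,33); WM=29
i=9 t=33 v=8: → [28,40); WM=29
i=10 t=33 v=9: → [28,40); WM=29
i=11 t=14 v=7: DROP (t<29-0); WM=31
i=12 t=47 v=7: → [42,54); WM=31
i=13 t=32 v=8: → [28,40),[21,33); WM=31
i=14 t=61 v=9: → [56,68); WM=59; [21,33) fires=8 [28,40) fires=9 [42,54) fires=7
i=15 t=51 v=1: DROP (t<59-0); WM=59
i=16 t=45 v=4: DROP (t<59-0); WM=59
i=17 t=58 v=3: DROP (t<59-0); WM=59
i=18 t=63 v=1: → [63,75),[56,68); WM=59

14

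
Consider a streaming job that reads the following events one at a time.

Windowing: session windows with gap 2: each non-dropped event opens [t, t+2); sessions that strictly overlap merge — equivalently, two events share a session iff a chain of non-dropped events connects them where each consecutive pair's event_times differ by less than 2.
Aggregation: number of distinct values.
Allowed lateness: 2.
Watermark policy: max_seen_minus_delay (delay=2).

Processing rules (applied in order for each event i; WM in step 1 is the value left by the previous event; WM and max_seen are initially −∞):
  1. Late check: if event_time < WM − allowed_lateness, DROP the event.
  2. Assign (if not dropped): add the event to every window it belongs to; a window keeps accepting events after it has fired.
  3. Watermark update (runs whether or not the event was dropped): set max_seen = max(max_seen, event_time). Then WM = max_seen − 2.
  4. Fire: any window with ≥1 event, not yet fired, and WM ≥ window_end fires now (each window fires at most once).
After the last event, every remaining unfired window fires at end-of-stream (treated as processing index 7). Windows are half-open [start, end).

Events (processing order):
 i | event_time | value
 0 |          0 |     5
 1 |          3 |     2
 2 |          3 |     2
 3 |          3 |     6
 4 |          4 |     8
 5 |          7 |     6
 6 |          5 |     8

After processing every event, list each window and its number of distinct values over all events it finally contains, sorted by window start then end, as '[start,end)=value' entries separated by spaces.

[0,2)=1 [3,7)=3 [7,9)=1

i=0 t=0 v=5: → [0,2); WM=-2
i=1 t=3 v=2: → [3,5); WM=1
i=2 t=3 v=2: → [3,5); WM=1
i=3 t=3 v=6: → [3,5); WM=1
i=4 t=4 v=8: → [3,6); WM=2
i=5 t=7 v=6: → [7,9); WM=5
i=6 t=5 v=8: → [3,7); WM=5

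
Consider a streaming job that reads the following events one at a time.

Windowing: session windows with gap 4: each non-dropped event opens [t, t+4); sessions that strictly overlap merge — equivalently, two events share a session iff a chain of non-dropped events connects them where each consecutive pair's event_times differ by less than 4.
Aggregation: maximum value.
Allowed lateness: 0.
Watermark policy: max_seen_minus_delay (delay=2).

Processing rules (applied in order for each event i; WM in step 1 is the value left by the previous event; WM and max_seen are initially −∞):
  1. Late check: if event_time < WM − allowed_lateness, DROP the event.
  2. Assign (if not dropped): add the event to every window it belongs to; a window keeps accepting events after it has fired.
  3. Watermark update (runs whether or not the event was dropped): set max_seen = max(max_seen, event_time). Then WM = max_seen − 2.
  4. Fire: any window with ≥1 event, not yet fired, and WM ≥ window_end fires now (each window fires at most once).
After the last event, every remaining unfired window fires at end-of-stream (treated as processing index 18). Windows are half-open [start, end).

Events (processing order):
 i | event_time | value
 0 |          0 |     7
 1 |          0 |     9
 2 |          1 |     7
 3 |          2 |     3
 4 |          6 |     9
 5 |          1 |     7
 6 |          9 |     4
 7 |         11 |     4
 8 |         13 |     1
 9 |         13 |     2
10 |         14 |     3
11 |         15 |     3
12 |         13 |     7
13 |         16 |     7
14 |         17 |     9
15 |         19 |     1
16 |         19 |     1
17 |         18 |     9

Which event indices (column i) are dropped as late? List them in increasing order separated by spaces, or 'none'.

5

i=0 t=0 v=7: → [0,4); WM=-2
i=1 t=0 v=9: → [0,4); WM=-2
i=2 t=1 v=7: → [0,5); WM=-1
i=3 t=2 v=3: → [0,6); WM=0
i=4 t=6 v=9: → [6,10); WM=4
i=5 t=1 v=7: DROP (t<4-0); WM=4
i=6 t=9 v=4: → [6,13); WM=7
i=7 t=11 v=4: → [6,15); WM=9
i=8 t=13 v=1: → [6,17); WM=11
i=9 t=13 v=2: → [6,17); WM=11
i=10 t=14 v=3: → [6,18); WM=12
i=11 t=15 v=3: → [6,19); WM=13
i=12 t=13 v=7: → [6,19); WM=13
i=13 t=16 v=7: → [6,20); WM=14
i=14 t=17 v=9: → [6,21); WM=15
i=15 t=19 v=1: → [6,23); WM=17
i=16 t=19 v=1: → [6,23); WM=17
i=17 t=18 v=9: → [6,23); WM=17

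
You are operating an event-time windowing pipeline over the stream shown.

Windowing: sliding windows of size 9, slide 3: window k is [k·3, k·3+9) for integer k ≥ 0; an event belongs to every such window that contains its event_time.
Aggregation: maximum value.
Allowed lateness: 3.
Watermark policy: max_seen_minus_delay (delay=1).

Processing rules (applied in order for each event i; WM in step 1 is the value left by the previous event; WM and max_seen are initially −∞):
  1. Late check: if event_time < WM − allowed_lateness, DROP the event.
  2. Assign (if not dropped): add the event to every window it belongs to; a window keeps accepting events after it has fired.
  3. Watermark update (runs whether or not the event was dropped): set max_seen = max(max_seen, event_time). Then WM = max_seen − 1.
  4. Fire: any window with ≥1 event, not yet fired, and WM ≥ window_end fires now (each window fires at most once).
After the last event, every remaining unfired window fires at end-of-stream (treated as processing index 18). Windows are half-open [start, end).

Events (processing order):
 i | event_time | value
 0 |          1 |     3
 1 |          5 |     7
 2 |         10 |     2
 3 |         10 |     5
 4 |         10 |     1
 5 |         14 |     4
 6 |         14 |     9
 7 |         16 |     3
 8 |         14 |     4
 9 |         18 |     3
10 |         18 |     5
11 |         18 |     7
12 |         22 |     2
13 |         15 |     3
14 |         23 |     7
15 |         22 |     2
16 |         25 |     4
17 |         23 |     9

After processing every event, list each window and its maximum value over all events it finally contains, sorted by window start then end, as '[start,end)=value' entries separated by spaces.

i=0 t=1 v=3: → [0,9); WM=0
i=1 t=5 v=7: → [3,12),[0,9); WM=4
i=2 t=10 v=2: → [9,18),[6,15),[3,12); WM=9; [0,9) fires=7
i=3 t=10 v=5: → [9,18),[6,15),[3,12); WM=9
i=4 t=10 v=1: → [9,18),[6,15),[3,12); WM=9
i=5 t=14 v=4: → [12,21),[9,18),[6,15); WM=13; [3,12) fires=7
i=6 t=14 v=9: → [12,21),[9,18),[6,15); WM=13
i=7 t=16 v=3: → [15,24),[12,21),[9,18); WM=15; [6,15) fires=9
i=8 t=14 v=4: → [12,21),[9,18),[6,15); WM=15
i=9 t=18 v=3: → [18,27),[15,24),[12,21); WM=17
i=10 t=18 v=5: → [18,27),[15,24),[12,21); WM=17
i=11 t=18 v=7: → [18,27),[15,24),[12,21); WM=17
i=12 t=22 v=2: → [21,30),[18,27),[15,24); WM=21; [9,18) fires=9 [12,21) fires=9
i=13 t=15 v=3: DROP (t<21-3); WM=21
i=14 t=23 v=7: → [21,30),[18,27),[15,24); WM=22
i=15 t=22 v=2: → [21,30),[18,27),[15,24); WM=22
i=16 t=25 v=4: → [24,33),[21,30),[18,27); WM=24; [15,24) fires=7
i=17 t=23 v=9: → [21,30),[18,27),[15,24); WM=24

[0,9)=7 [3,12)=7 [6,15)=9 [9,18)=9 [12,21)=9 [15,24)=9 [18,27)=9 [21,30)=9 [24,33)=4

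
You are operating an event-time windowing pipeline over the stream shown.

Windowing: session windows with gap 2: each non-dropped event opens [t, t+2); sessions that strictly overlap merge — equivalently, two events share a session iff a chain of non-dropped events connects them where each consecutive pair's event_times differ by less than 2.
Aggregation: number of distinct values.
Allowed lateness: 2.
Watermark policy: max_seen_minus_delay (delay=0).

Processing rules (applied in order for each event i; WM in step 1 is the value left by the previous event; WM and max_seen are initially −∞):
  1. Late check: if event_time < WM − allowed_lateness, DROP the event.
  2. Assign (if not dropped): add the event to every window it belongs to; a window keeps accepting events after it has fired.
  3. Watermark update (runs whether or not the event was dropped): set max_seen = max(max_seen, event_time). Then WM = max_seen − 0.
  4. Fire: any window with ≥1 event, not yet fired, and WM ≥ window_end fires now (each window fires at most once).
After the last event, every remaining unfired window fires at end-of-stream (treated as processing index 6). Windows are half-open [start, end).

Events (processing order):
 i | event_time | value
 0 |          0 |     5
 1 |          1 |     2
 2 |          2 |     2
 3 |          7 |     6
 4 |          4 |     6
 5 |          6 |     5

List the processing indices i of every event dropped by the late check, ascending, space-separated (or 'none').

i=0 t=0 v=5: → [0,2); WM=0
i=1 t=1 v=2: → [0,3); WM=1
i=2 t=2 v=2: → [0,4); WM=2
i=3 t=7 v=6: → [7,9); WM=7
i=4 t=4 v=6: DROP (t<7-2); WM=7
i=5 t=6 v=5: → [6,9); WM=7

4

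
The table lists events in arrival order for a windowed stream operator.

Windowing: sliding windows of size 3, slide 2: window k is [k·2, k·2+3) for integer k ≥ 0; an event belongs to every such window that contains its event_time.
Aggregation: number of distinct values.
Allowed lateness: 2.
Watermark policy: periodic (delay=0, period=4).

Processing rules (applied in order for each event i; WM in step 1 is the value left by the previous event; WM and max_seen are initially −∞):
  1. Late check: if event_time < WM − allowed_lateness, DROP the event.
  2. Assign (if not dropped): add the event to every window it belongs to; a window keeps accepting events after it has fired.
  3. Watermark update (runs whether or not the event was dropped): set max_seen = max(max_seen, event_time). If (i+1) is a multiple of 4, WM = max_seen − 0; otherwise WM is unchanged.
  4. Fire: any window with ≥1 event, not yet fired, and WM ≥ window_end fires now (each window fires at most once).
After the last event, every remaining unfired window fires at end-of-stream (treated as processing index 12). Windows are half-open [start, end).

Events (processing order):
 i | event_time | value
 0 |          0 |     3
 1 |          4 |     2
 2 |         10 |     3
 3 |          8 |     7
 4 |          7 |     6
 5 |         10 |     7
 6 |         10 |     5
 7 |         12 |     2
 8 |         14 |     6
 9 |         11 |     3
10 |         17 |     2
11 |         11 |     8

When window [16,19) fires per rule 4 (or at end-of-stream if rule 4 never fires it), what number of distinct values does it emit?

1

i=0 t=0 v=3: → [0,3); WM=−∞
i=1 t=4 v=2: → [4,7),[2,5); WM=−∞
i=2 t=10 v=3: → [10,13),[8,11); WM=−∞
i=3 t=8 v=7: → [8,11),[6,9); WM=10; [0,3) fires=1 [2,5) fires=1 [4,7) fires=1 [6,9) fires=1
i=4 t=7 v=6: DROP (t<10-2); WM=10
i=5 t=10 v=7: → [10,13),[8,11); WM=10
i=6 t=10 v=5: → [10,13),[8,11); WM=10
i=7 t=12 v=2: → [12,15),[10,13); WM=12; [8,11) fires=3
i=8 t=14 v=6: → [14,17),[12,15); WM=12
i=9 t=11 v=3: → [10,13); WM=12
i=10 t=17 v=2: → [16,19); WM=12
i=11 t=11 v=8: → [10,13); WM=17; [10,13) fires=5 [12,15) fires=2 [14,17) fires=1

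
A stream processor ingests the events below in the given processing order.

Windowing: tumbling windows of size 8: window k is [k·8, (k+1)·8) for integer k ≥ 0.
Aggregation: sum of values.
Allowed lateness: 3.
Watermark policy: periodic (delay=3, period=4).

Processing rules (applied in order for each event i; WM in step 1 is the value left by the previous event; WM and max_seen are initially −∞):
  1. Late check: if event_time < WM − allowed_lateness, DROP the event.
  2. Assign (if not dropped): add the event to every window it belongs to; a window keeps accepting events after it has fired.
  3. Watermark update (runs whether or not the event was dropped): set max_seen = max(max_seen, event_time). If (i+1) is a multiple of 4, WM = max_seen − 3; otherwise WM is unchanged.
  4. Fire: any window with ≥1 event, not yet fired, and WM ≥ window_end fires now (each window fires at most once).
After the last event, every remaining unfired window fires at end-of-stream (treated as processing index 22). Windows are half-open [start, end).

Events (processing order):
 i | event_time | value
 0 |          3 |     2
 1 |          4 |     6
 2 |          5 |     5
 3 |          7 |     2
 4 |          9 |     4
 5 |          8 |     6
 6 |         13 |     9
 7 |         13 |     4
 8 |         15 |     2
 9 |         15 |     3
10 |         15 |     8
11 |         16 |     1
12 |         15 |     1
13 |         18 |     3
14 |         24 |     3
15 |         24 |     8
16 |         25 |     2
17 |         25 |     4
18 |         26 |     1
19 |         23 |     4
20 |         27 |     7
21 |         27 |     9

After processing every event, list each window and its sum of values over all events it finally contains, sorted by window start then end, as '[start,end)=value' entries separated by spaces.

[0,8)=15 [8,16)=37 [16,24)=8 [24,32)=34

i=0 t=3 v=2: → [0,8); WM=−∞
i=1 t=4 v=6: → [0,8); WM=−∞
i=2 t=5 v=5: → [0,8); WM=−∞
i=3 t=7 v=2: → [0,8); WM=4
i=4 t=9 v=4: → [8,16); WM=4
i=5 t=8 v=6: → [8,16); WM=4
i=6 t=13 v=9: → [8,16); WM=4
i=7 t=13 v=4: → [8,16); WM=10; [0,8) fires=15
i=8 t=15 v=2: → [8,16); WM=10
i=9 t=15 v=3: → [8,16); WM=10
i=10 t=15 v=8: → [8,16); WM=10
i=11 t=16 v=1: → [16,24); WM=13
i=12 t=15 v=1: → [8,16); WM=13
i=13 t=18 v=3: → [16,24); WM=13
i=14 t=24 v=3: → [24,32); WM=13
i=15 t=24 v=8: → [24,32); WM=21; [8,16) fires=37
i=16 t=25 v=2: → [24,32); WM=21
i=17 t=25 v=4: → [24,32); WM=21
i=18 t=26 v=1: → [24,32); WM=21
i=19 t=23 v=4: → [16,24); WM=23
i=20 t=27 v=7: → [24,32); WM=23
i=21 t=27 v=9: → [24,32); WM=23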